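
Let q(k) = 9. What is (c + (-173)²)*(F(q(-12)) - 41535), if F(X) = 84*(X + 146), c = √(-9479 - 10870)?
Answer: -853425435 - 85545*I*√2261 ≈ -8.5343e+8 - 4.0677e+6*I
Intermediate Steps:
c = 3*I*√2261 (c = √(-20349) = 3*I*√2261 ≈ 142.65*I)
F(X) = 12264 + 84*X (F(X) = 84*(146 + X) = 12264 + 84*X)
(c + (-173)²)*(F(q(-12)) - 41535) = (3*I*√2261 + (-173)²)*((12264 + 84*9) - 41535) = (3*I*√2261 + 29929)*((12264 + 756) - 41535) = (29929 + 3*I*√2261)*(13020 - 41535) = (29929 + 3*I*√2261)*(-28515) = -853425435 - 85545*I*√2261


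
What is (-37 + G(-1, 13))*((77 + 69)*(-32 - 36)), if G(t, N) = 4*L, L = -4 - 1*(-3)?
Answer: 407048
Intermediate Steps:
L = -1 (L = -4 + 3 = -1)
G(t, N) = -4 (G(t, N) = 4*(-1) = -4)
(-37 + G(-1, 13))*((77 + 69)*(-32 - 36)) = (-37 - 4)*((77 + 69)*(-32 - 36)) = -5986*(-68) = -41*(-9928) = 407048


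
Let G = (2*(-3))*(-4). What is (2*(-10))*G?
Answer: -480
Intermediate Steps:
G = 24 (G = -6*(-4) = 24)
(2*(-10))*G = (2*(-10))*24 = -20*24 = -480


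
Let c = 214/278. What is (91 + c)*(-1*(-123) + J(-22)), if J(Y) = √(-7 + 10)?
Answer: 1568988/139 + 12756*√3/139 ≈ 11447.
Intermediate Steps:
c = 107/139 (c = 214*(1/278) = 107/139 ≈ 0.76978)
J(Y) = √3
(91 + c)*(-1*(-123) + J(-22)) = (91 + 107/139)*(-1*(-123) + √3) = 12756*(123 + √3)/139 = 1568988/139 + 12756*√3/139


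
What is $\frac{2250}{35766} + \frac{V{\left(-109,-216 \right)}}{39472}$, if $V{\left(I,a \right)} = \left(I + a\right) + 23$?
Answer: $\frac{2166963}{39215432} \approx 0.055258$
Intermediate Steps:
$V{\left(I,a \right)} = 23 + I + a$
$\frac{2250}{35766} + \frac{V{\left(-109,-216 \right)}}{39472} = \frac{2250}{35766} + \frac{23 - 109 - 216}{39472} = 2250 \cdot \frac{1}{35766} - \frac{151}{19736} = \frac{125}{1987} - \frac{151}{19736} = \frac{2166963}{39215432}$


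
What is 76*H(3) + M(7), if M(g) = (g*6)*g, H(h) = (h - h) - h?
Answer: 66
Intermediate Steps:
H(h) = -h (H(h) = 0 - h = -h)
M(g) = 6*g² (M(g) = (6*g)*g = 6*g²)
76*H(3) + M(7) = 76*(-1*3) + 6*7² = 76*(-3) + 6*49 = -228 + 294 = 66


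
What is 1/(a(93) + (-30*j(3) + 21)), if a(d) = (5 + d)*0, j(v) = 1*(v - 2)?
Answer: -⅑ ≈ -0.11111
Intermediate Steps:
j(v) = -2 + v (j(v) = 1*(-2 + v) = -2 + v)
a(d) = 0
1/(a(93) + (-30*j(3) + 21)) = 1/(0 + (-30*(-2 + 3) + 21)) = 1/(0 + (-30*1 + 21)) = 1/(0 + (-30 + 21)) = 1/(0 - 9) = 1/(-9) = -⅑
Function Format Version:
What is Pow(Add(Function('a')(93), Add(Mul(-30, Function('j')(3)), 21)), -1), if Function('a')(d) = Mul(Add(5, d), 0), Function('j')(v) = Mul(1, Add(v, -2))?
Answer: Rational(-1, 9) ≈ -0.11111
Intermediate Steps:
Function('j')(v) = Add(-2, v) (Function('j')(v) = Mul(1, Add(-2, v)) = Add(-2, v))
Function('a')(d) = 0
Pow(Add(Function('a')(93), Add(Mul(-30, Function('j')(3)), 21)), -1) = Pow(Add(0, Add(Mul(-30, Add(-2, 3)), 21)), -1) = Pow(Add(0, Add(Mul(-30, 1), 21)), -1) = Pow(Add(0, Add(-30, 21)), -1) = Pow(Add(0, -9), -1) = Pow(-9, -1) = Rational(-1, 9)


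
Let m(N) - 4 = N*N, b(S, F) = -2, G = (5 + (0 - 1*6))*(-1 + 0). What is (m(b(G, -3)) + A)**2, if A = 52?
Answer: 3600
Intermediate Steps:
G = 1 (G = (5 + (0 - 6))*(-1) = (5 - 6)*(-1) = -1*(-1) = 1)
m(N) = 4 + N**2 (m(N) = 4 + N*N = 4 + N**2)
(m(b(G, -3)) + A)**2 = ((4 + (-2)**2) + 52)**2 = ((4 + 4) + 52)**2 = (8 + 52)**2 = 60**2 = 3600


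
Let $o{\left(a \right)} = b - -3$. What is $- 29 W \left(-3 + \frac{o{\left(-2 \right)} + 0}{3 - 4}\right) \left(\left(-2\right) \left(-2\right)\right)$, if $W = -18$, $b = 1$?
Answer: $-14616$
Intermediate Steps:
$o{\left(a \right)} = 4$ ($o{\left(a \right)} = 1 - -3 = 1 + 3 = 4$)
$- 29 W \left(-3 + \frac{o{\left(-2 \right)} + 0}{3 - 4}\right) \left(\left(-2\right) \left(-2\right)\right) = \left(-29\right) \left(-18\right) \left(-3 + \frac{4 + 0}{3 - 4}\right) \left(\left(-2\right) \left(-2\right)\right) = 522 \left(-3 + \frac{4}{-1}\right) 4 = 522 \left(-3 + 4 \left(-1\right)\right) 4 = 522 \left(-3 - 4\right) 4 = 522 \left(\left(-7\right) 4\right) = 522 \left(-28\right) = -14616$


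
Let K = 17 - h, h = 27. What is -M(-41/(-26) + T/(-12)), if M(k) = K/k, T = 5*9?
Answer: -520/113 ≈ -4.6018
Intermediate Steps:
T = 45
K = -10 (K = 17 - 1*27 = 17 - 27 = -10)
M(k) = -10/k
-M(-41/(-26) + T/(-12)) = -(-10)/(-41/(-26) + 45/(-12)) = -(-10)/(-41*(-1/26) + 45*(-1/12)) = -(-10)/(41/26 - 15/4) = -(-10)/(-113/52) = -(-10)*(-52)/113 = -1*520/113 = -520/113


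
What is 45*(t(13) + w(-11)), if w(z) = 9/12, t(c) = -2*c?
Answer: -4545/4 ≈ -1136.3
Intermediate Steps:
w(z) = 3/4 (w(z) = 9*(1/12) = 3/4)
45*(t(13) + w(-11)) = 45*(-2*13 + 3/4) = 45*(-26 + 3/4) = 45*(-101/4) = -4545/4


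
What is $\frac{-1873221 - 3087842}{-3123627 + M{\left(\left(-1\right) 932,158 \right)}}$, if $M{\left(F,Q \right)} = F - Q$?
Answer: $\frac{4961063}{3124717} \approx 1.5877$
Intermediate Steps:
$\frac{-1873221 - 3087842}{-3123627 + M{\left(\left(-1\right) 932,158 \right)}} = \frac{-1873221 - 3087842}{-3123627 - 1090} = - \frac{4961063}{-3123627 - 1090} = - \frac{4961063}{-3124717} = \left(-4961063\right) \left(- \frac{1}{3124717}\right) = \frac{4961063}{3124717}$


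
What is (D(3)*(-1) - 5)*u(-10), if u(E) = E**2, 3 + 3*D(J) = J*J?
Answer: -700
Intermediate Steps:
D(J) = -1 + J**2/3 (D(J) = -1 + (J*J)/3 = -1 + J**2/3)
(D(3)*(-1) - 5)*u(-10) = ((-1 + (1/3)*3**2)*(-1) - 5)*(-10)**2 = ((-1 + (1/3)*9)*(-1) - 5)*100 = ((-1 + 3)*(-1) - 5)*100 = (2*(-1) - 5)*100 = (-2 - 5)*100 = -7*100 = -700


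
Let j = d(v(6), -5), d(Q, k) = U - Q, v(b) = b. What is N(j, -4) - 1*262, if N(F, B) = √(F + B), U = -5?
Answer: -262 + I*√15 ≈ -262.0 + 3.873*I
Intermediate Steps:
d(Q, k) = -5 - Q
j = -11 (j = -5 - 1*6 = -5 - 6 = -11)
N(F, B) = √(B + F)
N(j, -4) - 1*262 = √(-4 - 11) - 1*262 = √(-15) - 262 = I*√15 - 262 = -262 + I*√15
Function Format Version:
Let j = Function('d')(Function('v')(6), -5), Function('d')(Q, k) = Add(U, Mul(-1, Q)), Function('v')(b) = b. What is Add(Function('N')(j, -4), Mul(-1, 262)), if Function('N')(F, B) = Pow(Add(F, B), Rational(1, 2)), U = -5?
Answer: Add(-262, Mul(I, Pow(15, Rational(1, 2)))) ≈ Add(-262.00, Mul(3.8730, I))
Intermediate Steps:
Function('d')(Q, k) = Add(-5, Mul(-1, Q))
j = -11 (j = Add(-5, Mul(-1, 6)) = Add(-5, -6) = -11)
Function('N')(F, B) = Pow(Add(B, F), Rational(1, 2))
Add(Function('N')(j, -4), Mul(-1, 262)) = Add(Pow(Add(-4, -11), Rational(1, 2)), Mul(-1, 262)) = Add(Pow(-15, Rational(1, 2)), -262) = Add(Mul(I, Pow(15, Rational(1, 2))), -262) = Add(-262, Mul(I, Pow(15, Rational(1, 2))))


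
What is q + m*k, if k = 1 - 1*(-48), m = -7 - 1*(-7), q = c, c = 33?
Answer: 33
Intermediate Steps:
q = 33
m = 0 (m = -7 + 7 = 0)
k = 49 (k = 1 + 48 = 49)
q + m*k = 33 + 0*49 = 33 + 0 = 33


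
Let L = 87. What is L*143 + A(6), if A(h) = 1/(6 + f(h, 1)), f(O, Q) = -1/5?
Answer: 360794/29 ≈ 12441.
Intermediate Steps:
f(O, Q) = -⅕ (f(O, Q) = -1*⅕ = -⅕)
A(h) = 5/29 (A(h) = 1/(6 - ⅕) = 1/(29/5) = 5/29)
L*143 + A(6) = 87*143 + 5/29 = 12441 + 5/29 = 360794/29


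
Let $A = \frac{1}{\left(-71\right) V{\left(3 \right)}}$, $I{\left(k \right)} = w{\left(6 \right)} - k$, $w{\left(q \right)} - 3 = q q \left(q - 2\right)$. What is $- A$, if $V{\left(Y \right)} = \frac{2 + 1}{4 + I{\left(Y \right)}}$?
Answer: $\frac{148}{213} \approx 0.69484$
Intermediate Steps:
$w{\left(q \right)} = 3 + q^{2} \left(-2 + q\right)$ ($w{\left(q \right)} = 3 + q q \left(q - 2\right) = 3 + q q \left(-2 + q\right) = 3 + q^{2} \left(-2 + q\right)$)
$I{\left(k \right)} = 147 - k$ ($I{\left(k \right)} = \left(3 + 6^{3} - 2 \cdot 6^{2}\right) - k = \left(3 + 216 - 72\right) - k = 147 - k$)
$V{\left(Y \right)} = \frac{3}{151 - Y}$ ($V{\left(Y \right)} = \frac{2 + 1}{4 - \left(-147 + Y\right)} = \frac{3}{151 - Y}$)
$A = - \frac{148}{213}$ ($A = \frac{1}{\left(-71\right) \left(- \frac{3}{-151 + 3}\right)} = \frac{1}{\left(-71\right) \left(- \frac{3}{-148}\right)} = \frac{1}{\left(-71\right) \left(\left(-3\right) \left(- \frac{1}{148}\right)\right)} = \frac{1}{\left(-71\right) \frac{3}{148}} = \frac{1}{- \frac{213}{148}} = - \frac{148}{213} \approx -0.69484$)
$- A = \left(-1\right) \left(- \frac{148}{213}\right) = \frac{148}{213}$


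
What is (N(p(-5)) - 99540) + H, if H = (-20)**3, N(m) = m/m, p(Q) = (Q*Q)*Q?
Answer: -107539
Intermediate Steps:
p(Q) = Q**3 (p(Q) = Q**2*Q = Q**3)
N(m) = 1
H = -8000
(N(p(-5)) - 99540) + H = (1 - 99540) - 8000 = -99539 - 8000 = -107539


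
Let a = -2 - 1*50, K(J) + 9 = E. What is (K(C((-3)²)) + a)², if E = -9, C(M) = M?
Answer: 4900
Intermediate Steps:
K(J) = -18 (K(J) = -9 - 9 = -18)
a = -52 (a = -2 - 50 = -52)
(K(C((-3)²)) + a)² = (-18 - 52)² = (-70)² = 4900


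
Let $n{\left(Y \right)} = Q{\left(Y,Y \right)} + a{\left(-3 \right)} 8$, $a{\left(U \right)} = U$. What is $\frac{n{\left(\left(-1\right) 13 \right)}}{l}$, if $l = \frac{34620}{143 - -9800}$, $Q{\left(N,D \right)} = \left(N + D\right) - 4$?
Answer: $- \frac{89487}{5770} \approx -15.509$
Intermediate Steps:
$Q{\left(N,D \right)} = -4 + D + N$ ($Q{\left(N,D \right)} = \left(D + N\right) - 4 = -4 + D + N$)
$n{\left(Y \right)} = -28 + 2 Y$ ($n{\left(Y \right)} = \left(-4 + Y + Y\right) - 24 = \left(-4 + 2 Y\right) - 24 = -28 + 2 Y$)
$l = \frac{34620}{9943}$ ($l = \frac{34620}{143 + 9800} = \frac{34620}{9943} \approx 3.4818$)
$\frac{n{\left(\left(-1\right) 13 \right)}}{l} = \frac{-28 + 2 \left(\left(-1\right) 13\right)}{\frac{34620}{9943}} = \left(-28 + 2 \left(-13\right)\right) \frac{9943}{34620} = \left(-28 - 26\right) \frac{9943}{34620} = \left(-54\right) \frac{9943}{34620} = - \frac{89487}{5770}$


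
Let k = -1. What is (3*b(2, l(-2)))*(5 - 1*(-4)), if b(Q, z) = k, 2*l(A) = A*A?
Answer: -27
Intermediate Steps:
l(A) = A**2/2 (l(A) = (A*A)/2 = A**2/2)
b(Q, z) = -1
(3*b(2, l(-2)))*(5 - 1*(-4)) = (3*(-1))*(5 - 1*(-4)) = -3*(5 + 4) = -3*9 = -27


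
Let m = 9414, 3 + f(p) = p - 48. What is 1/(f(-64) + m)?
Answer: 1/9299 ≈ 0.00010754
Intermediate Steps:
f(p) = -51 + p (f(p) = -3 + (p - 48) = -3 + (-48 + p) = -51 + p)
1/(f(-64) + m) = 1/((-51 - 64) + 9414) = 1/(-115 + 9414) = 1/9299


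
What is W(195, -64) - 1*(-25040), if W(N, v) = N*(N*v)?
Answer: -2408560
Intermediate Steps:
W(N, v) = v*N²
W(195, -64) - 1*(-25040) = -64*195² - 1*(-25040) = -64*38025 + 25040 = -2433600 + 25040 = -2408560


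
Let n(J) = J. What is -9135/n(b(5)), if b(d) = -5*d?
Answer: 1827/5 ≈ 365.40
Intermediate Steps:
-9135/n(b(5)) = -9135/((-5*5)) = -9135/(-25) = -9135*(-1/25) = 1827/5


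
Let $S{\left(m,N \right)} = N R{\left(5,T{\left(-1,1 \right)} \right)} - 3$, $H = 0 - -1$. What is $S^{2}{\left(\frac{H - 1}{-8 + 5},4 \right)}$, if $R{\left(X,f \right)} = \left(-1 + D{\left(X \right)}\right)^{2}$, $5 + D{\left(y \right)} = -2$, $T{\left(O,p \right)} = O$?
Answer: $64009$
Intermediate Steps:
$H = 1$ ($H = 0 + 1 = 1$)
$D{\left(y \right)} = -7$ ($D{\left(y \right)} = -5 - 2 = -7$)
$R{\left(X,f \right)} = 64$ ($R{\left(X,f \right)} = \left(-1 - 7\right)^{2} = \left(-8\right)^{2} = 64$)
$S{\left(m,N \right)} = -3 + 64 N$ ($S{\left(m,N \right)} = N 64 - 3 = 64 N - 3 = -3 + 64 N$)
$S^{2}{\left(\frac{H - 1}{-8 + 5},4 \right)} = \left(-3 + 64 \cdot 4\right)^{2} = \left(-3 + 256\right)^{2} = 253^{2} = 64009$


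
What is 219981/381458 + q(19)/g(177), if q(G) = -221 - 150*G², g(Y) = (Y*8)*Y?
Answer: 17197012537/47802790728 ≈ 0.35975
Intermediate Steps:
g(Y) = 8*Y² (g(Y) = (8*Y)*Y = 8*Y²)
219981/381458 + q(19)/g(177) = 219981/381458 + (-221 - 150*19²)/((8*177²)) = 219981*(1/381458) + (-221 - 150*361)/((8*31329)) = 219981/381458 + (-221 - 54150)/250632 = 219981/381458 - 54371*1/250632 = 219981/381458 - 54371/250632 = 17197012537/47802790728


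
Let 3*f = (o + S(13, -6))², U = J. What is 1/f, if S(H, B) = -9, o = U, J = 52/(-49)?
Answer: 7203/243049 ≈ 0.029636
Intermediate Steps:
J = -52/49 (J = 52*(-1/49) = -52/49 ≈ -1.0612)
U = -52/49 ≈ -1.0612
o = -52/49 ≈ -1.0612
f = 243049/7203 (f = (-52/49 - 9)²/3 = (-493/49)²/3 = (⅓)*(243049/2401) = 243049/7203 ≈ 33.743)
1/f = 1/(243049/7203) = 7203/243049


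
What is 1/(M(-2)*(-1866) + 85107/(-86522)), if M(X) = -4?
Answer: 86522/645715101 ≈ 0.00013399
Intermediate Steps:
1/(M(-2)*(-1866) + 85107/(-86522)) = 1/(-4*(-1866) + 85107/(-86522)) = 1/(7464 + 85107*(-1/86522)) = 1/(7464 - 85107/86522) = 1/(645715101/86522) = 86522/645715101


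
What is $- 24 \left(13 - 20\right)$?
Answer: $168$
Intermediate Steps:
$- 24 \left(13 - 20\right) = \left(-24\right) \left(-7\right) = 168$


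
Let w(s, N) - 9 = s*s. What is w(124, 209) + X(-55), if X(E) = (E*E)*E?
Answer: -150990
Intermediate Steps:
X(E) = E³ (X(E) = E²*E = E³)
w(s, N) = 9 + s² (w(s, N) = 9 + s*s = 9 + s²)
w(124, 209) + X(-55) = (9 + 124²) + (-55)³ = (9 + 15376) - 166375 = 15385 - 166375 = -150990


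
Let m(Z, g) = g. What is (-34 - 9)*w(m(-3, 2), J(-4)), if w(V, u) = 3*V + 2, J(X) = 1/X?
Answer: -344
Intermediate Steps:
w(V, u) = 2 + 3*V
(-34 - 9)*w(m(-3, 2), J(-4)) = (-34 - 9)*(2 + 3*2) = -43*(2 + 6) = -43*8 = -344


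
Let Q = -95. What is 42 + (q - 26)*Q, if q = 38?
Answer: -1098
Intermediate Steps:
42 + (q - 26)*Q = 42 + (38 - 26)*(-95) = 42 + 12*(-95) = 42 - 1140 = -1098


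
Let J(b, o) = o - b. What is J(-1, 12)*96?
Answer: 1248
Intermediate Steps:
J(-1, 12)*96 = (12 - 1*(-1))*96 = (12 + 1)*96 = 13*96 = 1248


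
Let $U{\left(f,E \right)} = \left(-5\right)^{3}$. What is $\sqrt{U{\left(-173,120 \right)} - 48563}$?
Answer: $4 i \sqrt{3043} \approx 220.65 i$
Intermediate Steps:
$U{\left(f,E \right)} = -125$
$\sqrt{U{\left(-173,120 \right)} - 48563} = \sqrt{-125 - 48563} = \sqrt{-48688} = 4 i \sqrt{3043}$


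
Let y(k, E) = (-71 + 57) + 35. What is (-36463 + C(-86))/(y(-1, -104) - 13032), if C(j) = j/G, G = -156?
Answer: 2844071/1014858 ≈ 2.8024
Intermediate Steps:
C(j) = -j/156 (C(j) = j/(-156) = j*(-1/156) = -j/156)
y(k, E) = 21 (y(k, E) = -14 + 35 = 21)
(-36463 + C(-86))/(y(-1, -104) - 13032) = (-36463 - 1/156*(-86))/(21 - 13032) = (-36463 + 43/78)/(-13011) = -2844071/78*(-1/13011) = 2844071/1014858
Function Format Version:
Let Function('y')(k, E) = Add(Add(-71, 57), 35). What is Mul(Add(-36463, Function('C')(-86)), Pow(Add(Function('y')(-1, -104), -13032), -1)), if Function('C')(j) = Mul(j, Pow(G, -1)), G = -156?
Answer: Rational(2844071, 1014858) ≈ 2.8024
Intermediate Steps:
Function('C')(j) = Mul(Rational(-1, 156), j) (Function('C')(j) = Mul(j, Pow(-156, -1)) = Mul(j, Rational(-1, 156)) = Mul(Rational(-1, 156), j))
Function('y')(k, E) = 21 (Function('y')(k, E) = Add(-14, 35) = 21)
Mul(Add(-36463, Function('C')(-86)), Pow(Add(Function('y')(-1, -104), -13032), -1)) = Mul(Add(-36463, Mul(Rational(-1, 156), -86)), Pow(Add(21, -13032), -1)) = Mul(Add(-36463, Rational(43, 78)), Pow(-13011, -1)) = Mul(Rational(-2844071, 78), Rational(-1, 13011)) = Rational(2844071, 1014858)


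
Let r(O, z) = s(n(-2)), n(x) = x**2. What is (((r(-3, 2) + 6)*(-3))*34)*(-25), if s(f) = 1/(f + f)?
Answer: 62475/4 ≈ 15619.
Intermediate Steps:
s(f) = 1/(2*f)
r(O, z) = 1/8 (r(O, z) = 1/(2*((-2)**2)) = (1/2)/4 = (1/2)*(1/4) = 1/8)
(((r(-3, 2) + 6)*(-3))*34)*(-25) = (((1/8 + 6)*(-3))*34)*(-25) = (((49/8)*(-3))*34)*(-25) = -147/8*34*(-25) = -2499/4*(-25) = 62475/4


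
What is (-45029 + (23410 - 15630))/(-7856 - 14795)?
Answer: 37249/22651 ≈ 1.6445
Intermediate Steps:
(-45029 + (23410 - 15630))/(-7856 - 14795) = (-45029 + 7780)/(-22651) = -37249*(-1/22651) = 37249/22651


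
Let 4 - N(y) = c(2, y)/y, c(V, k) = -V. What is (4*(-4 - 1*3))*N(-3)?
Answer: -280/3 ≈ -93.333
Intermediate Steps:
N(y) = 4 + 2/y (N(y) = 4 - (-1*2)/y = 4 - (-2)/y = 4 + 2/y)
(4*(-4 - 1*3))*N(-3) = (4*(-4 - 1*3))*(4 + 2/(-3)) = (4*(-4 - 3))*(4 + 2*(-⅓)) = (4*(-7))*(4 - ⅔) = -28*10/3 = -280/3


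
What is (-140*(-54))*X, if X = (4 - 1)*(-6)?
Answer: -136080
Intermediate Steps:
X = -18 (X = 3*(-6) = -18)
(-140*(-54))*X = -140*(-54)*(-18) = 7560*(-18) = -136080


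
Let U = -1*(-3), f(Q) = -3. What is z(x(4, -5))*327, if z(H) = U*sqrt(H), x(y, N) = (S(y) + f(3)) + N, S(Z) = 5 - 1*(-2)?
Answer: 981*I ≈ 981.0*I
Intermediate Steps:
U = 3
S(Z) = 7 (S(Z) = 5 + 2 = 7)
x(y, N) = 4 + N (x(y, N) = (7 - 3) + N = 4 + N)
z(H) = 3*sqrt(H)
z(x(4, -5))*327 = (3*sqrt(4 - 5))*327 = (3*sqrt(-1))*327 = (3*I)*327 = 981*I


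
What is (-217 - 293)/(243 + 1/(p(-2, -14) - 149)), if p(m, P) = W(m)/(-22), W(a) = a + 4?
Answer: -836400/398509 ≈ -2.0988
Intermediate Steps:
W(a) = 4 + a
p(m, P) = -2/11 - m/22 (p(m, P) = (4 + m)/(-22) = (4 + m)*(-1/22) = -2/11 - m/22)
(-217 - 293)/(243 + 1/(p(-2, -14) - 149)) = (-217 - 293)/(243 + 1/((-2/11 - 1/22*(-2)) - 149)) = -510/(243 + 1/((-2/11 + 1/11) - 149)) = -510/(243 + 1/(-1/11 - 149)) = -510/(243 + 1/(-1640/11)) = -510/(243 - 11/1640) = -510/398509/1640 = -510*1640/398509 = -836400/398509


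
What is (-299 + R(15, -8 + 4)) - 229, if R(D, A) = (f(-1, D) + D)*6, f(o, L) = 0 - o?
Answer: -432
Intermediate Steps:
f(o, L) = -o
R(D, A) = 6 + 6*D (R(D, A) = (-1*(-1) + D)*6 = (1 + D)*6 = 6 + 6*D)
(-299 + R(15, -8 + 4)) - 229 = (-299 + (6 + 6*15)) - 229 = (-299 + (6 + 90)) - 229 = (-299 + 96) - 229 = -203 - 229 = -432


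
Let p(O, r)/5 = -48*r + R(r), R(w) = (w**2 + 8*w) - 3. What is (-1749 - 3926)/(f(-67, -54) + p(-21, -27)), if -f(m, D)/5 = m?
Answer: -1135/1873 ≈ -0.60598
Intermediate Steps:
R(w) = -3 + w**2 + 8*w
f(m, D) = -5*m
p(O, r) = -15 - 200*r + 5*r**2 (p(O, r) = 5*(-48*r + (-3 + r**2 + 8*r)) = 5*(-3 + r**2 - 40*r) = -15 - 200*r + 5*r**2)
(-1749 - 3926)/(f(-67, -54) + p(-21, -27)) = (-1749 - 3926)/(-5*(-67) + (-15 - 200*(-27) + 5*(-27)**2)) = -5675/(335 + (-15 + 5400 + 5*729)) = -5675/(335 + (-15 + 5400 + 3645)) = -5675/(335 + 9030) = -5675/9365 = -5675*1/9365 = -1135/1873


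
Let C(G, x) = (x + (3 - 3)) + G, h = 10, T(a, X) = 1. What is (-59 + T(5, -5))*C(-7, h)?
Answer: -174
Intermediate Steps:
C(G, x) = G + x (C(G, x) = (x + 0) + G = x + G = G + x)
(-59 + T(5, -5))*C(-7, h) = (-59 + 1)*(-7 + 10) = -58*3 = -174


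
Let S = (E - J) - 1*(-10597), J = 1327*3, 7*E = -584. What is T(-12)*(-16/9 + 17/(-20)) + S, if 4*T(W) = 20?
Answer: 1642897/252 ≈ 6519.4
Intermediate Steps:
E = -584/7 (E = (⅐)*(-584) = -584/7 ≈ -83.429)
T(W) = 5 (T(W) = (¼)*20 = 5)
J = 3981
S = 45728/7 (S = (-584/7 - 1*3981) - 1*(-10597) = (-584/7 - 3981) + 10597 = -28451/7 + 10597 = 45728/7 ≈ 6532.6)
T(-12)*(-16/9 + 17/(-20)) + S = 5*(-16/9 + 17/(-20)) + 45728/7 = 5*(-16*⅑ + 17*(-1/20)) + 45728/7 = 5*(-16/9 - 17/20) + 45728/7 = 5*(-473/180) + 45728/7 = -473/36 + 45728/7 = 1642897/252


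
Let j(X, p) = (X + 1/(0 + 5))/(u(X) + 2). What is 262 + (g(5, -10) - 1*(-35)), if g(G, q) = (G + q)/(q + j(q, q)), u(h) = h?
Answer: 104447/351 ≈ 297.57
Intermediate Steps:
j(X, p) = (1/5 + X)/(2 + X) (j(X, p) = (X + 1/(0 + 5))/(X + 2) = (X + 1/5)/(2 + X) = (1/5 + X)/(2 + X))
g(G, q) = (G + q)/(q + (1/5 + q)/(2 + q))
262 + (g(5, -10) - 1*(-35)) = 262 + (5*(2 - 10)*(5 - 10)/(1 + 5*(-10) + 5*(-10)*(2 - 10)) - 1*(-35)) = 262 + (5*(-8)*(-5)/(1 - 50 + 5*(-10)*(-8)) + 35) = 262 + (5*(-8)*(-5)/(1 - 50 + 400) + 35) = 262 + (5*(-8)*(-5)/351 + 35) = 262 + (5*(1/351)*(-8)*(-5) + 35) = 262 + (200/351 + 35) = 262 + 12485/351 = 104447/351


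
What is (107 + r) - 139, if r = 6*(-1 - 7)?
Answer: -80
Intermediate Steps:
r = -48 (r = 6*(-8) = -48)
(107 + r) - 139 = (107 - 48) - 139 = 59 - 139 = -80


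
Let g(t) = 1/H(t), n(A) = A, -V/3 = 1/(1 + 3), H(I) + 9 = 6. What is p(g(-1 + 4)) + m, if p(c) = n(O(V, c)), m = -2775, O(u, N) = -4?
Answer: -2779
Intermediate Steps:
H(I) = -3 (H(I) = -9 + 6 = -3)
V = -3/4 (V = -3/(1 + 3) = -3/4 ≈ -0.75000)
g(t) = -1/3 (g(t) = 1/(-3) = -1/3)
p(c) = -4
p(g(-1 + 4)) + m = -4 - 2775 = -2779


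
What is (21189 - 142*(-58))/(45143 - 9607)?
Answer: 29425/35536 ≈ 0.82803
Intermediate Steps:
(21189 - 142*(-58))/(45143 - 9607) = (21189 + 8236)/35536 = 29425*(1/35536) = 29425/35536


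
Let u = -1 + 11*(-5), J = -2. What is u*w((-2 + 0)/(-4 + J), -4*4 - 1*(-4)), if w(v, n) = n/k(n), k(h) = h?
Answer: -56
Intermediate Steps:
w(v, n) = 1 (w(v, n) = n/n = 1)
u = -56 (u = -1 - 55 = -56)
u*w((-2 + 0)/(-4 + J), -4*4 - 1*(-4)) = -56*1 = -56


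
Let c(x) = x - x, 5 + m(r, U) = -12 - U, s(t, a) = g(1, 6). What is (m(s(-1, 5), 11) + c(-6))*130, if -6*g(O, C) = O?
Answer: -3640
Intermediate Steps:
g(O, C) = -O/6
s(t, a) = -⅙ (s(t, a) = -⅙*1 = -⅙)
m(r, U) = -17 - U (m(r, U) = -5 + (-12 - U) = -17 - U)
c(x) = 0
(m(s(-1, 5), 11) + c(-6))*130 = ((-17 - 1*11) + 0)*130 = ((-17 - 11) + 0)*130 = (-28 + 0)*130 = -28*130 = -3640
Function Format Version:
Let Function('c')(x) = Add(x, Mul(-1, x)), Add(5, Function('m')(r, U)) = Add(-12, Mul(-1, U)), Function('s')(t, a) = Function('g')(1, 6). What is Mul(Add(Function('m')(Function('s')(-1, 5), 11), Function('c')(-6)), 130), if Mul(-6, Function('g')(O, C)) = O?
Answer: -3640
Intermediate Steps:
Function('g')(O, C) = Mul(Rational(-1, 6), O)
Function('s')(t, a) = Rational(-1, 6) (Function('s')(t, a) = Mul(Rational(-1, 6), 1) = Rational(-1, 6))
Function('m')(r, U) = Add(-17, Mul(-1, U)) (Function('m')(r, U) = Add(-5, Add(-12, Mul(-1, U))) = Add(-17, Mul(-1, U)))
Function('c')(x) = 0
Mul(Add(Function('m')(Function('s')(-1, 5), 11), Function('c')(-6)), 130) = Mul(Add(Add(-17, Mul(-1, 11)), 0), 130) = Mul(Add(Add(-17, -11), 0), 130) = Mul(Add(-28, 0), 130) = Mul(-28, 130) = -3640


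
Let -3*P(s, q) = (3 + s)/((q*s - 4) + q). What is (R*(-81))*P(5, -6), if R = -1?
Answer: 27/5 ≈ 5.4000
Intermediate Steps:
P(s, q) = -(3 + s)/(3*(-4 + q + q*s)) (P(s, q) = -(3 + s)/(3*((q*s - 4) + q)) = -(3 + s)/(3*((-4 + q*s) + q)) = -(3 + s)/(3*(-4 + q + q*s)))
(R*(-81))*P(5, -6) = (-1*(-81))*((-1 - ⅓*5)/(-4 - 6 - 6*5)) = 81*((-1 - 5/3)/(-4 - 6 - 30)) = 81*(-8/3/(-40)) = 81*(-1/40*(-8/3)) = 81*(1/15) = 27/5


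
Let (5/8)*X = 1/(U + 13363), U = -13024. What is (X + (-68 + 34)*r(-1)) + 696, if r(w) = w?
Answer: 1237358/1695 ≈ 730.00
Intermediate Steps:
X = 8/1695 (X = 8/(5*(-13024 + 13363)) = (8/5)/339 = (8/5)*(1/339) = 8/1695 ≈ 0.0047198)
(X + (-68 + 34)*r(-1)) + 696 = (8/1695 + (-68 + 34)*(-1)) + 696 = (8/1695 - 34*(-1)) + 696 = (8/1695 + 34) + 696 = 57638/1695 + 696 = 1237358/1695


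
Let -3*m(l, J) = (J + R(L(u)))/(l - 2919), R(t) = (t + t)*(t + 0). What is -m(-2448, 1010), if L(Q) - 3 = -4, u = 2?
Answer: -1012/16101 ≈ -0.062853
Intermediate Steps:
L(Q) = -1 (L(Q) = 3 - 4 = -1)
R(t) = 2*t² (R(t) = (2*t)*t = 2*t²)
m(l, J) = -(2 + J)/(3*(-2919 + l)) (m(l, J) = -(J + 2*(-1)²)/(3*(l - 2919)) = -(J + 2*1)/(3*(-2919 + l)) = -(J + 2)/(3*(-2919 + l)) = -(2 + J)/(3*(-2919 + l)))
-m(-2448, 1010) = -(-2 - 1*1010)/(3*(-2919 - 2448)) = -(-2 - 1010)/(3*(-5367)) = -(-1)*(-1012)/(3*5367) = -1*1012/16101 = -1012/16101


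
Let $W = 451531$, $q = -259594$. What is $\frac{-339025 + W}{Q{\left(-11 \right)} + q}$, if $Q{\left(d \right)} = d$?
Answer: $- \frac{37502}{86535} \approx -0.43337$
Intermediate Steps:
$\frac{-339025 + W}{Q{\left(-11 \right)} + q} = \frac{-339025 + 451531}{-11 - 259594} = \frac{112506}{-259605} = 112506 \left(- \frac{1}{259605}\right) = - \frac{37502}{86535}$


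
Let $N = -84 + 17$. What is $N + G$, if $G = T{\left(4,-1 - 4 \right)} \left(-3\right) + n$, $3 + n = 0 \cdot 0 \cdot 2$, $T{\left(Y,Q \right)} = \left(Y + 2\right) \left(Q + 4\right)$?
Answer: $-52$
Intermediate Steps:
$T{\left(Y,Q \right)} = \left(2 + Y\right) \left(4 + Q\right)$
$n = -3$ ($n = -3 + 0 \cdot 0 \cdot 2 = -3 + 0 \cdot 2 = -3 + 0 = -3$)
$N = -67$
$G = 15$ ($G = \left(8 + 2 \left(-1 - 4\right) + 4 \cdot 4 + \left(-1 - 4\right) 4\right) \left(-3\right) - 3 = \left(8 + 2 \left(-1 - 4\right) + 16 + \left(-1 - 4\right) 4\right) \left(-3\right) - 3 = \left(8 + 2 \left(-5\right) + 16 - 20\right) \left(-3\right) - 3 = \left(8 - 10 + 16 - 20\right) \left(-3\right) - 3 = \left(-6\right) \left(-3\right) - 3 = 18 - 3 = 15$)
$N + G = -67 + 15 = -52$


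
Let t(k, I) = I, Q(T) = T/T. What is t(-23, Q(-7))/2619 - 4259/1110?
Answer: -3717737/969030 ≈ -3.8366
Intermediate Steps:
Q(T) = 1
t(-23, Q(-7))/2619 - 4259/1110 = 1/2619 - 4259/1110 = -3717737/969030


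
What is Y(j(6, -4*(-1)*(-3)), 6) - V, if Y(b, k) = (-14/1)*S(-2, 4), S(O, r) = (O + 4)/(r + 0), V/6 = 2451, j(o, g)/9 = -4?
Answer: -14713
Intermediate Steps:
j(o, g) = -36 (j(o, g) = 9*(-4) = -36)
V = 14706 (V = 6*2451 = 14706)
S(O, r) = (4 + O)/r
Y(b, k) = -7 (Y(b, k) = (-14/1)*((4 - 2)/4) = (-14*1)*((¼)*2) = -14*½ = -7)
Y(j(6, -4*(-1)*(-3)), 6) - V = -7 - 1*14706 = -7 - 14706 = -14713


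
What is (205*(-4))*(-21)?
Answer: 17220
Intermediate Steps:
(205*(-4))*(-21) = -820*(-21) = 17220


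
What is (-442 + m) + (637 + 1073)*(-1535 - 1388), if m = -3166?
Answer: -5001938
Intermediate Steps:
(-442 + m) + (637 + 1073)*(-1535 - 1388) = (-442 - 3166) + (637 + 1073)*(-1535 - 1388) = -3608 + 1710*(-2923) = -3608 - 4998330 = -5001938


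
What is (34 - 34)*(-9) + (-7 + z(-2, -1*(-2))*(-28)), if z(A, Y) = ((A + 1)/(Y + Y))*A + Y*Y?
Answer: -133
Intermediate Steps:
z(A, Y) = Y**2 + A*(1 + A)/(2*Y) (z(A, Y) = ((1 + A)/((2*Y)))*A + Y**2 = ((1 + A)*(1/(2*Y)))*A + Y**2 = ((1 + A)/(2*Y))*A + Y**2 = A*(1 + A)/(2*Y) + Y**2 = Y**2 + A*(1 + A)/(2*Y))
(34 - 34)*(-9) + (-7 + z(-2, -1*(-2))*(-28)) = (34 - 34)*(-9) + (-7 + ((-2 + (-2)**2 + 2*(-1*(-2))**3)/(2*((-1*(-2)))))*(-28)) = 0*(-9) + (-7 + ((1/2)*(-2 + 4 + 2*2**3)/2)*(-28)) = 0 + (-7 + ((1/2)*(1/2)*(-2 + 4 + 2*8))*(-28)) = 0 + (-7 + ((1/2)*(1/2)*(-2 + 4 + 16))*(-28)) = 0 + (-7 + ((1/2)*(1/2)*18)*(-28)) = 0 + (-7 + (9/2)*(-28)) = 0 + (-7 - 126) = 0 - 133 = -133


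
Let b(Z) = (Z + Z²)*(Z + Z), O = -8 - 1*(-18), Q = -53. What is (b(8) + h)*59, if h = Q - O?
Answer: 64251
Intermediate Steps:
O = 10 (O = -8 + 18 = 10)
h = -63 (h = -53 - 1*10 = -53 - 10 = -63)
b(Z) = 2*Z*(Z + Z²) (b(Z) = (Z + Z²)*(2*Z) = 2*Z*(Z + Z²))
(b(8) + h)*59 = (2*8²*(1 + 8) - 63)*59 = (2*64*9 - 63)*59 = (1152 - 63)*59 = 1089*59 = 64251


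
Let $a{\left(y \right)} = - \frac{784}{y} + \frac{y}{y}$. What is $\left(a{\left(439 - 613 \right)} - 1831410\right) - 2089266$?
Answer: $- \frac{341098333}{87} \approx -3.9207 \cdot 10^{6}$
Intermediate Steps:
$a{\left(y \right)} = 1 - \frac{784}{y}$ ($a{\left(y \right)} = - \frac{784}{y} + 1 = 1 - \frac{784}{y}$)
$\left(a{\left(439 - 613 \right)} - 1831410\right) - 2089266 = \left(\frac{-784 + \left(439 - 613\right)}{439 - 613} - 1831410\right) - 2089266 = \left(\frac{-784 - 174}{-174} - 1831410\right) - 2089266 = \left(\left(- \frac{1}{174}\right) \left(-958\right) - 1831410\right) - 2089266 = \left(\frac{479}{87} - 1831410\right) - 2089266 = - \frac{159332191}{87} - 2089266 = - \frac{341098333}{87}$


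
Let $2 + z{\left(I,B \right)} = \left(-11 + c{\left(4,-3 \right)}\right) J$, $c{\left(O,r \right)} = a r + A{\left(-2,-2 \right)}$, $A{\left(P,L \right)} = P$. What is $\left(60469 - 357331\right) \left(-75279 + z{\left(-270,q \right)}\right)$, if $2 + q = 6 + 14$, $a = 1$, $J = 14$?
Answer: $22414565310$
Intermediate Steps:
$c{\left(O,r \right)} = -2 + r$ ($c{\left(O,r \right)} = 1 r - 2 = r - 2 = -2 + r$)
$q = 18$ ($q = -2 + \left(6 + 14\right) = -2 + 20 = 18$)
$z{\left(I,B \right)} = -226$ ($z{\left(I,B \right)} = -2 + \left(-11 - 5\right) 14 = -2 - 224 = -226$)
$\left(60469 - 357331\right) \left(-75279 + z{\left(-270,q \right)}\right) = \left(60469 - 357331\right) \left(-75279 - 226\right) = \left(-296862\right) \left(-75505\right) = 22414565310$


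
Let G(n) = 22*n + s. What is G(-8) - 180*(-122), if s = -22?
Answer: 21762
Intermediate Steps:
G(n) = -22 + 22*n (G(n) = 22*n - 22 = -22 + 22*n)
G(-8) - 180*(-122) = (-22 + 22*(-8)) - 180*(-122) = (-22 - 176) + 21960 = -198 + 21960 = 21762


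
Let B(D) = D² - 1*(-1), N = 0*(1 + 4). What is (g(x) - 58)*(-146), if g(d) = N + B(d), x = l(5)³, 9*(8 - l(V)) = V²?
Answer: -1569342786032/531441 ≈ -2.9530e+6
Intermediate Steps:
N = 0 (N = 0*5 = 0)
l(V) = 8 - V²/9
B(D) = 1 + D² (B(D) = D² + 1 = 1 + D²)
x = 103823/729 (x = (8 - ⅑*5²)³ = (8 - ⅑*25)³ = (8 - 25/9)³ = (47/9)³ = 103823/729 ≈ 142.42)
g(d) = 1 + d² (g(d) = 0 + (1 + d²) = 1 + d²)
(g(x) - 58)*(-146) = ((1 + (103823/729)²) - 58)*(-146) = ((1 + 10779215329/531441) - 58)*(-146) = (10779746770/531441 - 58)*(-146) = (10748923192/531441)*(-146) = -1569342786032/531441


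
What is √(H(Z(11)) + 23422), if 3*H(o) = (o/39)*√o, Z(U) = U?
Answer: √(35624862 + 143*√11)/39 ≈ 153.04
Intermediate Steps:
H(o) = o^(3/2)/117 (H(o) = ((o/39)*√o)/3 = (o^(3/2)/39)/3 = o^(3/2)/117)
√(H(Z(11)) + 23422) = √(11^(3/2)/117 + 23422) = √((11*√11)/117 + 23422) = √(11*√11/117 + 23422) = √(23422 + 11*√11/117)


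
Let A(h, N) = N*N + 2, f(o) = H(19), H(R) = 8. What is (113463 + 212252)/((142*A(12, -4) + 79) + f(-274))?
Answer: 325715/2643 ≈ 123.24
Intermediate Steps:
f(o) = 8
A(h, N) = 2 + N² (A(h, N) = N² + 2 = 2 + N²)
(113463 + 212252)/((142*A(12, -4) + 79) + f(-274)) = (113463 + 212252)/((142*(2 + (-4)²) + 79) + 8) = 325715/((142*(2 + 16) + 79) + 8) = 325715/((142*18 + 79) + 8) = 325715/((2556 + 79) + 8) = 325715/(2635 + 8) = 325715/2643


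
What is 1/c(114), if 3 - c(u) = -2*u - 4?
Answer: 1/235 ≈ 0.0042553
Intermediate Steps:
c(u) = 7 + 2*u (c(u) = 3 - (-2*u - 4) = 3 - (-4 - 2*u) = 3 + (4 + 2*u) = 7 + 2*u)
1/c(114) = 1/(7 + 2*114) = 1/(7 + 228) = 1/235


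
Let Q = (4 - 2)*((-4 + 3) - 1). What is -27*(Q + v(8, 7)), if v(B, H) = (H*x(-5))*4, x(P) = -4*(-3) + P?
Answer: -5184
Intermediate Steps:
Q = -4 (Q = 2*(-1 - 1) = 2*(-2) = -4)
x(P) = 12 + P
v(B, H) = 28*H (v(B, H) = (H*(12 - 5))*4 = (H*7)*4 = (7*H)*4 = 28*H)
-27*(Q + v(8, 7)) = -27*(-4 + 28*7) = -27*(-4 + 196) = -27*192 = -5184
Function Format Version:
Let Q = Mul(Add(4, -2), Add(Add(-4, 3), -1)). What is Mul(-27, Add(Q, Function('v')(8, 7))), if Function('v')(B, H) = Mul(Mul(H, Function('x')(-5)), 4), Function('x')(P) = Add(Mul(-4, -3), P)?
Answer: -5184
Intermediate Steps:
Q = -4 (Q = Mul(2, Add(-1, -1)) = Mul(2, -2) = -4)
Function('x')(P) = Add(12, P)
Function('v')(B, H) = Mul(28, H) (Function('v')(B, H) = Mul(Mul(H, Add(12, -5)), 4) = Mul(Mul(H, 7), 4) = Mul(Mul(7, H), 4) = Mul(28, H))
Mul(-27, Add(Q, Function('v')(8, 7))) = Mul(-27, Add(-4, Mul(28, 7))) = Mul(-27, Add(-4, 196)) = Mul(-27, 192) = -5184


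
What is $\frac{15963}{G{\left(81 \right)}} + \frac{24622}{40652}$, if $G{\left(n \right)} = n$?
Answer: $\frac{108487043}{548802} \approx 197.68$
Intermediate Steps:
$\frac{15963}{G{\left(81 \right)}} + \frac{24622}{40652} = \frac{15963}{81} + \frac{24622}{40652} = 15963 \cdot \frac{1}{81} + 24622 \cdot \frac{1}{40652} = \frac{5321}{27} + \frac{12311}{20326} = \frac{108487043}{548802}$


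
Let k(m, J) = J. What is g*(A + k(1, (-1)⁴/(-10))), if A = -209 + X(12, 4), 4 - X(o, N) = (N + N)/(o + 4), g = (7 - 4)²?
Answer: -9252/5 ≈ -1850.4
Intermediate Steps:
g = 9 (g = 3² = 9)
X(o, N) = 4 - 2*N/(4 + o) (X(o, N) = 4 - (N + N)/(o + 4) = 4 - 2*N/(4 + o))
A = -411/2 (A = -209 + 2*(8 - 1*4 + 2*12)/(4 + 12) = -209 + 2*(8 - 4 + 24)/16 = -209 + 2*(1/16)*28 = -209 + 7/2 = -411/2 ≈ -205.50)
g*(A + k(1, (-1)⁴/(-10))) = 9*(-411/2 + (-1)⁴/(-10)) = 9*(-411/2 + 1*(-⅒)) = 9*(-411/2 - ⅒) = 9*(-1028/5) = -9252/5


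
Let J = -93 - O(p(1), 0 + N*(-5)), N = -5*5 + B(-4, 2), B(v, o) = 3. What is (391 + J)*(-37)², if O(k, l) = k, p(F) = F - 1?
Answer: 407962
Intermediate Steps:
p(F) = -1 + F
N = -22 (N = -5*5 + 3 = -25 + 3 = -22)
J = -93 (J = -93 - (-1 + 1) = -93 - 1*0 = -93 + 0 = -93)
(391 + J)*(-37)² = (391 - 93)*(-37)² = 298*1369 = 407962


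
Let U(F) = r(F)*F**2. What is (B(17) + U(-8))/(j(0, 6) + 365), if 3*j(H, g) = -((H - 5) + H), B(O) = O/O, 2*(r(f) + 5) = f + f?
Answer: -2493/1100 ≈ -2.2664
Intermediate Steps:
r(f) = -5 + f (r(f) = -5 + (f + f)/2 = -5 + (2*f)/2 = -5 + f)
B(O) = 1
U(F) = F**2*(-5 + F) (U(F) = (-5 + F)*F**2 = F**2*(-5 + F))
j(H, g) = 5/3 - 2*H/3 (j(H, g) = (-((H - 5) + H))/3 = (-((-5 + H) + H))/3 = (-(-5 + 2*H))/3 = (5 - 2*H)/3 = 5/3 - 2*H/3)
(B(17) + U(-8))/(j(0, 6) + 365) = (1 + (-8)**2*(-5 - 8))/((5/3 - 2/3*0) + 365) = (1 + 64*(-13))/((5/3 + 0) + 365) = (1 - 832)/(5/3 + 365) = -831/1100/3 = -831*3/1100 = -2493/1100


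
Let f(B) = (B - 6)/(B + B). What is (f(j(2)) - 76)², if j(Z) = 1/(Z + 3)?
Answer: 32761/4 ≈ 8190.3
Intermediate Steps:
j(Z) = 1/(3 + Z)
f(B) = (-6 + B)/(2*B) (f(B) = (-6 + B)/((2*B)) = (-6 + B)*(1/(2*B)) = (-6 + B)/(2*B))
(f(j(2)) - 76)² = ((-6 + 1/(3 + 2))/(2*(1/(3 + 2))) - 76)² = ((-6 + 1/5)/(2*(1/5)) - 76)² = ((-6 + ⅕)/(2*(⅕)) - 76)² = ((½)*5*(-29/5) - 76)² = (-29/2 - 76)² = (-181/2)² = 32761/4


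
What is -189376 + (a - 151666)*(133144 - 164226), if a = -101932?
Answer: 7882143660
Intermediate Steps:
-189376 + (a - 151666)*(133144 - 164226) = -189376 + (-101932 - 151666)*(133144 - 164226) = -189376 - 253598*(-31082) = -189376 + 7882333036 = 7882143660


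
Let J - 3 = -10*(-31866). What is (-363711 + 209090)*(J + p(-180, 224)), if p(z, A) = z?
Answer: -49244159943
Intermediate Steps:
J = 318663 (J = 3 - 10*(-31866) = 3 + 318660 = 318663)
(-363711 + 209090)*(J + p(-180, 224)) = (-363711 + 209090)*(318663 - 180) = -154621*318483 = -49244159943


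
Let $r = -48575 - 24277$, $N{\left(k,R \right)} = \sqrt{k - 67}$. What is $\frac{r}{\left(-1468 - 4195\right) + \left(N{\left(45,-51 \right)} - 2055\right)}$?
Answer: $\frac{281135868}{29783773} + \frac{36426 i \sqrt{22}}{29783773} \approx 9.4392 + 0.0057364 i$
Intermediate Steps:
$N{\left(k,R \right)} = \sqrt{-67 + k}$
$r = -72852$
$\frac{r}{\left(-1468 - 4195\right) + \left(N{\left(45,-51 \right)} - 2055\right)} = - \frac{72852}{\left(-1468 - 4195\right) + \left(\sqrt{-67 + 45} - 2055\right)} = - \frac{72852}{-5663 - \left(2055 - \sqrt{-22}\right)} = - \frac{72852}{-5663 - \left(2055 - i \sqrt{22}\right)} = - \frac{72852}{-7718 + i \sqrt{22}}$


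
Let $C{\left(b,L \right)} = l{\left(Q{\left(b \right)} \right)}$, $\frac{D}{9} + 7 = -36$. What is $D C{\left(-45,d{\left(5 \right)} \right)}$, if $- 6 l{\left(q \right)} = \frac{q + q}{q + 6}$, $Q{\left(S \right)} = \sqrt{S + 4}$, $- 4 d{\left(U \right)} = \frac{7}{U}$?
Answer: $\frac{129 \sqrt{41}}{\sqrt{41} - 6 i} \approx 68.688 + 64.364 i$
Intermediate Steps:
$d{\left(U \right)} = - \frac{7}{4 U}$ ($d{\left(U \right)} = - \frac{7 \frac{1}{U}}{4} = - \frac{7}{4 U}$)
$D = -387$ ($D = -63 + 9 \left(-36\right) = -63 - 324 = -387$)
$Q{\left(S \right)} = \sqrt{4 + S}$
$l{\left(q \right)} = - \frac{q}{3 \left(6 + q\right)}$ ($l{\left(q \right)} = - \frac{\left(q + q\right) \frac{1}{q + 6}}{6} = - \frac{2 q \frac{1}{6 + q}}{6} = - \frac{q}{3 \left(6 + q\right)}$)
$C{\left(b,L \right)} = - \frac{\sqrt{4 + b}}{18 + 3 \sqrt{4 + b}}$
$D C{\left(-45,d{\left(5 \right)} \right)} = - 387 \left(- \frac{\sqrt{4 - 45}}{18 + 3 \sqrt{4 - 45}}\right) = - 387 \left(- \frac{\sqrt{-41}}{18 + 3 \sqrt{-41}}\right) = - 387 \left(- \frac{i \sqrt{41}}{18 + 3 i \sqrt{41}}\right) = \frac{387 i \sqrt{41}}{18 + 3 i \sqrt{41}}$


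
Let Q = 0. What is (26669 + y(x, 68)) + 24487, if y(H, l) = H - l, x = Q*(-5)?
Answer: 51088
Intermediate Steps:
x = 0 (x = 0*(-5) = 0)
(26669 + y(x, 68)) + 24487 = (26669 + (0 - 1*68)) + 24487 = (26669 + (0 - 68)) + 24487 = (26669 - 68) + 24487 = 26601 + 24487 = 51088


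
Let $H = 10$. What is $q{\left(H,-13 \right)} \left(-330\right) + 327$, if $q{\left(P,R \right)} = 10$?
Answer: $-2973$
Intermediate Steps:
$q{\left(H,-13 \right)} \left(-330\right) + 327 = 10 \left(-330\right) + 327 = -3300 + 327 = -2973$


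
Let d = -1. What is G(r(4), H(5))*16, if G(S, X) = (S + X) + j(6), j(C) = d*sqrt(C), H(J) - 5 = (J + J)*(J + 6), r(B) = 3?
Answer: 1888 - 16*sqrt(6) ≈ 1848.8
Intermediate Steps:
H(J) = 5 + 2*J*(6 + J) (H(J) = 5 + (J + J)*(J + 6) = 5 + (2*J)*(6 + J) = 5 + 2*J*(6 + J))
j(C) = -sqrt(C)
G(S, X) = S + X - sqrt(6) (G(S, X) = (S + X) - sqrt(6) = S + X - sqrt(6))
G(r(4), H(5))*16 = (3 + (5 + 2*5**2 + 12*5) - sqrt(6))*16 = (3 + (5 + 2*25 + 60) - sqrt(6))*16 = (3 + (5 + 50 + 60) - sqrt(6))*16 = (3 + 115 - sqrt(6))*16 = (118 - sqrt(6))*16 = 1888 - 16*sqrt(6)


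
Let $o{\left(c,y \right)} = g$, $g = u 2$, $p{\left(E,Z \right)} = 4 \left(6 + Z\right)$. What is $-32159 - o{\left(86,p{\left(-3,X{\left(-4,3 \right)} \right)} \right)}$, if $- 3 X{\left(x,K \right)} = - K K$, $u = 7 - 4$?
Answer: $-32165$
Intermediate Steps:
$u = 3$ ($u = 7 - 4 = 3$)
$X{\left(x,K \right)} = \frac{K^{2}}{3}$ ($X{\left(x,K \right)} = - \frac{- K K}{3} = - \frac{\left(-1\right) K^{2}}{3} = \frac{K^{2}}{3}$)
$p{\left(E,Z \right)} = 24 + 4 Z$
$g = 6$ ($g = 3 \cdot 2 = 6$)
$o{\left(c,y \right)} = 6$
$-32159 - o{\left(86,p{\left(-3,X{\left(-4,3 \right)} \right)} \right)} = -32159 - 6 = -32165$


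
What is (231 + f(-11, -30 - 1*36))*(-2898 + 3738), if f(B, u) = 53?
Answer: 238560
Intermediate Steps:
(231 + f(-11, -30 - 1*36))*(-2898 + 3738) = (231 + 53)*(-2898 + 3738) = 284*840 = 238560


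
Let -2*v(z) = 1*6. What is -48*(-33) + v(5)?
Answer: 1581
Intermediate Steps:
v(z) = -3 (v(z) = -6/2 = -½*6 = -3)
-48*(-33) + v(5) = -48*(-33) - 3 = 1584 - 3 = 1581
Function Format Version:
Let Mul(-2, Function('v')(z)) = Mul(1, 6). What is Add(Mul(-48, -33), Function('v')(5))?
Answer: 1581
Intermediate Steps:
Function('v')(z) = -3 (Function('v')(z) = Mul(Rational(-1, 2), Mul(1, 6)) = Mul(Rational(-1, 2), 6) = -3)
Add(Mul(-48, -33), Function('v')(5)) = Add(Mul(-48, -33), -3) = Add(1584, -3) = 1581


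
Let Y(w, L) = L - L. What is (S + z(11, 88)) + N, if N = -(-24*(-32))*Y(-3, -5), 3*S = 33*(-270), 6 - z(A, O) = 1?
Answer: -2965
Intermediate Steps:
z(A, O) = 5 (z(A, O) = 6 - 1*1 = 6 - 1 = 5)
S = -2970 (S = (33*(-270))/3 = (1/3)*(-8910) = -2970)
Y(w, L) = 0
N = 0 (N = -(-24*(-32))*0 = -768*0 = -1*0 = 0)
(S + z(11, 88)) + N = (-2970 + 5) + 0 = -2965 + 0 = -2965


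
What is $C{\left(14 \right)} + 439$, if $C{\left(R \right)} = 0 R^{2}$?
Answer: $439$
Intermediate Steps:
$C{\left(R \right)} = 0$
$C{\left(14 \right)} + 439 = 0 + 439 = 439$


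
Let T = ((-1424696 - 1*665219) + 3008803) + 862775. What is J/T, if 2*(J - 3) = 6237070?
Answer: 100598/57473 ≈ 1.7504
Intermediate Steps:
J = 3118538 (J = 3 + (1/2)*6237070 = 3 + 3118535 = 3118538)
T = 1781663 (T = ((-1424696 - 665219) + 3008803) + 862775 = (-2089915 + 3008803) + 862775 = 918888 + 862775 = 1781663)
J/T = 3118538/1781663 = 3118538*(1/1781663) = 100598/57473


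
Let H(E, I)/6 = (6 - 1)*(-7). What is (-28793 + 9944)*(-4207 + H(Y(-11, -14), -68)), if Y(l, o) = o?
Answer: 83256033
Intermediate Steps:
H(E, I) = -210 (H(E, I) = 6*((6 - 1)*(-7)) = 6*(5*(-7)) = 6*(-35) = -210)
(-28793 + 9944)*(-4207 + H(Y(-11, -14), -68)) = (-28793 + 9944)*(-4207 - 210) = -18849*(-4417) = 83256033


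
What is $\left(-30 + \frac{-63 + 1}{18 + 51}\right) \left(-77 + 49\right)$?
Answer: $\frac{59696}{69} \approx 865.16$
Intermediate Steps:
$\left(-30 + \frac{-63 + 1}{18 + 51}\right) \left(-77 + 49\right) = \left(-30 - \frac{62}{69}\right) \left(-28\right) = \left(- \frac{2132}{69}\right) \left(-28\right) = \frac{59696}{69}$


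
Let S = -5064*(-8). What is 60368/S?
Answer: 3773/2532 ≈ 1.4901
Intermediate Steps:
S = 40512
60368/S = 60368/40512 = 60368*(1/40512) = 3773/2532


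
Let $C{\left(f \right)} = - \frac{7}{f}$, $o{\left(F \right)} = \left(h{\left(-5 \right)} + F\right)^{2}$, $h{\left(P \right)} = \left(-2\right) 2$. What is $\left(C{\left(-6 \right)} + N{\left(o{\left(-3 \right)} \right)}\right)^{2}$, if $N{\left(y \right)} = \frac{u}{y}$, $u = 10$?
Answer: $\frac{162409}{86436} \approx 1.879$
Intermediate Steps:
$h{\left(P \right)} = -4$
$o{\left(F \right)} = \left(-4 + F\right)^{2}$
$N{\left(y \right)} = \frac{10}{y}$
$\left(C{\left(-6 \right)} + N{\left(o{\left(-3 \right)} \right)}\right)^{2} = \left(- \frac{7}{-6} + \frac{10}{\left(-4 - 3\right)^{2}}\right)^{2} = \left(\left(-7\right) \left(- \frac{1}{6}\right) + \frac{10}{\left(-7\right)^{2}}\right)^{2} = \left(\frac{7}{6} + \frac{10}{49}\right)^{2} = \left(\frac{403}{294}\right)^{2} = \frac{162409}{86436}$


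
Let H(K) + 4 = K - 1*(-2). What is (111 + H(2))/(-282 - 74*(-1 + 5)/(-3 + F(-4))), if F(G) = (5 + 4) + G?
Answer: -111/430 ≈ -0.25814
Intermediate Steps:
H(K) = -2 + K (H(K) = -4 + (K - 1*(-2)) = -4 + (K + 2) = -4 + (2 + K) = -2 + K)
F(G) = 9 + G
(111 + H(2))/(-282 - 74*(-1 + 5)/(-3 + F(-4))) = (111 + (-2 + 2))/(-282 - 74*(-1 + 5)/(-3 + (9 - 4))) = (111 + 0)/(-282 - 296/(-3 + 5)) = 111/(-282 - 296/2) = 111/(-282 - 74*2) = 111/(-282 - 148) = 111/(-430) = 111*(-1/430) = -111/430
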